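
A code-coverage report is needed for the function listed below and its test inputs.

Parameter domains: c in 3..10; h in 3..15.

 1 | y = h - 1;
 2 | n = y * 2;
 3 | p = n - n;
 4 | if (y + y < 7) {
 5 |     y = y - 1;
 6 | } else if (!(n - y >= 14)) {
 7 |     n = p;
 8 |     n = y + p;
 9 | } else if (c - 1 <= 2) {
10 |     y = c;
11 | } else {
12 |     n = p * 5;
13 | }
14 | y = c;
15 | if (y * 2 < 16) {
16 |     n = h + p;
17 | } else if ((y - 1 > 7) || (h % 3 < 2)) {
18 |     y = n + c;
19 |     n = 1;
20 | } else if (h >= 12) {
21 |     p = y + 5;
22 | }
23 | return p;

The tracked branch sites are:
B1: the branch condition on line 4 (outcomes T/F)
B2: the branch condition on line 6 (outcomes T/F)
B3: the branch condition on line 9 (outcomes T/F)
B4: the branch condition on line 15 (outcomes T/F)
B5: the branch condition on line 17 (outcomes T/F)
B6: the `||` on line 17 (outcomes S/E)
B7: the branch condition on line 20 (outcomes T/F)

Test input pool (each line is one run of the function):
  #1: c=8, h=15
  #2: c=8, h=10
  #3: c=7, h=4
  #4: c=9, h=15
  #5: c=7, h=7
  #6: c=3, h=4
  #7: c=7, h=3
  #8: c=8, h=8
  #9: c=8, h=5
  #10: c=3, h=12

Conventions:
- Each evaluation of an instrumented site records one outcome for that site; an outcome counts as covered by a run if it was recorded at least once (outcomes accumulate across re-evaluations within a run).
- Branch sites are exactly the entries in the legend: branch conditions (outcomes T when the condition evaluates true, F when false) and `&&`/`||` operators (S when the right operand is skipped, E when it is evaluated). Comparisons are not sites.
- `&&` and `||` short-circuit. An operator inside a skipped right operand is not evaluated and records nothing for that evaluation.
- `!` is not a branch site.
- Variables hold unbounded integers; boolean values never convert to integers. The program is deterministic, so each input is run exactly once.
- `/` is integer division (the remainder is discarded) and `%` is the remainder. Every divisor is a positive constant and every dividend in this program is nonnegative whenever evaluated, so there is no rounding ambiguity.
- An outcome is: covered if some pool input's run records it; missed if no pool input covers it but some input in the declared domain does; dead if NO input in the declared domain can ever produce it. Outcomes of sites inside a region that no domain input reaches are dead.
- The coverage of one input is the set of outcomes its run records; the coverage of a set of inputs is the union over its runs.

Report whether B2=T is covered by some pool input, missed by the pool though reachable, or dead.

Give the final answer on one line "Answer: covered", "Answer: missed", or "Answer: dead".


B2=T is recorded by pool input(s) 2, 5, 8, 9, 10 -> covered
Answer: covered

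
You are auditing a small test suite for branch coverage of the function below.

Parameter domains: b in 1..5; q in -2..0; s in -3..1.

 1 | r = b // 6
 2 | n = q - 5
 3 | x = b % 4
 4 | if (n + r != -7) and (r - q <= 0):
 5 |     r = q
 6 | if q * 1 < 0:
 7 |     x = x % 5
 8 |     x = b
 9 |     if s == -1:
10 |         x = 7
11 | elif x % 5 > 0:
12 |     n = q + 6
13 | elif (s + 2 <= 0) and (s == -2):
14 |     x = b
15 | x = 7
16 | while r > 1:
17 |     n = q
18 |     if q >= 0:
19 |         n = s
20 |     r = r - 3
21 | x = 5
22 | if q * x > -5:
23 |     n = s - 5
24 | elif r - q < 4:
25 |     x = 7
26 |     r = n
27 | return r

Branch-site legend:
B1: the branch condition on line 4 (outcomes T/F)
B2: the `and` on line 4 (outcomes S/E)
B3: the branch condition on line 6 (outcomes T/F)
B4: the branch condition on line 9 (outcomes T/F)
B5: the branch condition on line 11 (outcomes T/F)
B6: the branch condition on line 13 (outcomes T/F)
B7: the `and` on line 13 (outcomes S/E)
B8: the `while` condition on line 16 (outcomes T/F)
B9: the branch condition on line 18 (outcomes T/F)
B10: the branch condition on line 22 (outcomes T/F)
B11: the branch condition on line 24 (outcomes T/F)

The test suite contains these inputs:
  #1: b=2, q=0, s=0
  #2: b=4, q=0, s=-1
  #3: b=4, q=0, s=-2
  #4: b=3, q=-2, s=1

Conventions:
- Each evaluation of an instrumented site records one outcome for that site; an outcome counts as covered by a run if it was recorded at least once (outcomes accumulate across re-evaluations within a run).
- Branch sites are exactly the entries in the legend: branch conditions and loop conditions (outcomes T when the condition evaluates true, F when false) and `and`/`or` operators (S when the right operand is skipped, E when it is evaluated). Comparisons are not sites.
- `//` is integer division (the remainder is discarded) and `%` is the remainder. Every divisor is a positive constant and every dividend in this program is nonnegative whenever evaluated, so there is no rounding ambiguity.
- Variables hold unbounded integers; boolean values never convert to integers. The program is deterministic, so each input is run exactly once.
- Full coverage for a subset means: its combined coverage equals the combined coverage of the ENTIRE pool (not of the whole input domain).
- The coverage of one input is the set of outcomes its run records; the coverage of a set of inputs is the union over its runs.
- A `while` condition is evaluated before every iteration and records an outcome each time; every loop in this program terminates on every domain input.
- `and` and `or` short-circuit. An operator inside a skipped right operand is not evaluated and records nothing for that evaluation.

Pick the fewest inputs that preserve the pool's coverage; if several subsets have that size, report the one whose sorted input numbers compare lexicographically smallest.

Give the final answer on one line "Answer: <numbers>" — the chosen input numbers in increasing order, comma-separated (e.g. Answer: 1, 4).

input #1, b=2, q=0, s=0: events B2->E, B1->T, B3->F, B5->T, B8->F, B10->T; outcomes B1=T, B2=E, B3=F, B5=T, B8=F, B10=T
input #2, b=4, q=0, s=-1: events B2->E, B1->T, B3->F, B5->F, B7->S, B6->F, B8->F, B10->T; outcomes B1=T, B2=E, B3=F, B5=F, B6=F, B7=S, B8=F, B10=T
input #3, b=4, q=0, s=-2: events B2->E, B1->T, B3->F, B5->F, B7->E, B6->T, B8->F, B10->T; outcomes B1=T, B2=E, B3=F, B5=F, B6=T, B7=E, B8=F, B10=T
input #4, b=3, q=-2, s=1: events B2->S, B1->F, B3->T, B4->F, B8->F, B10->F, B11->T; outcomes B1=F, B2=S, B3=T, B4=F, B8=F, B10=F, B11=T
pool-wide coverage (17 outcomes): B1=T, B1=F, B2=S, B2=E, B3=T, B3=F, B4=F, B5=T, B5=F, B6=T, B6=F, B7=S, B7=E, B8=F, B10=T, B10=F, B11=T
every size-1 subset falls short of the 17 outcomes (best: 8/17)
every size-2 subset falls short of the 17 outcomes (best: 14/17)
every size-3 subset falls short of the 17 outcomes (best: 16/17)
the canonical winner is {1, 2, 3, 4}: size 4, full 17-outcome coverage, earliest index list among size-4 covers

Answer: 1, 2, 3, 4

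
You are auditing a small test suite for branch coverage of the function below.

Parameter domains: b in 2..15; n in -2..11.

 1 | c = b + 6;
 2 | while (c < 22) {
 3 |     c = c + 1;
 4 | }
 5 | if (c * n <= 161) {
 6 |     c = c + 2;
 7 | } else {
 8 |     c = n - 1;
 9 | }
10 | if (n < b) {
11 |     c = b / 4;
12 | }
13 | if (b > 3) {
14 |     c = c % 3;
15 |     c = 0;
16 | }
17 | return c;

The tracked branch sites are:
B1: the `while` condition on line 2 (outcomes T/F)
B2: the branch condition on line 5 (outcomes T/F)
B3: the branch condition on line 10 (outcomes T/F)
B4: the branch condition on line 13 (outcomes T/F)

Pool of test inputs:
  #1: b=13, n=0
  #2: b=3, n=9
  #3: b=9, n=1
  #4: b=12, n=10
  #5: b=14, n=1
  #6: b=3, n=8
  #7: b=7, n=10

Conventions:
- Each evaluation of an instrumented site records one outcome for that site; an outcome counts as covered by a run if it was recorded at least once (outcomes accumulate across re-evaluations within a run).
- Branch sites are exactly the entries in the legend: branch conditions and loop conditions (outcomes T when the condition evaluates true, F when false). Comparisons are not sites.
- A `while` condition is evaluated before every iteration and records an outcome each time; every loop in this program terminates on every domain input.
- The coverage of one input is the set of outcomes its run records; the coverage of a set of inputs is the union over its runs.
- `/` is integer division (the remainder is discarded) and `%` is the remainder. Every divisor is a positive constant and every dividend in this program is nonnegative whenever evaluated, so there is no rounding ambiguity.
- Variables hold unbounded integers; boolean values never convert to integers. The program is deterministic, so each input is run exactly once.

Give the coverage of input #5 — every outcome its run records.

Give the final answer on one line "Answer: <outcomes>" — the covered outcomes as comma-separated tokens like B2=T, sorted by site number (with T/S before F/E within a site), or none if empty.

Event log for input #5 (b=14, n=1):
  B1->T, B1->T, B1->F, B2->T, B3->T, B4->T
as a set, this run covers: B1=T, B1=F, B2=T, B3=T, B4=T

Answer: B1=T, B1=F, B2=T, B3=T, B4=T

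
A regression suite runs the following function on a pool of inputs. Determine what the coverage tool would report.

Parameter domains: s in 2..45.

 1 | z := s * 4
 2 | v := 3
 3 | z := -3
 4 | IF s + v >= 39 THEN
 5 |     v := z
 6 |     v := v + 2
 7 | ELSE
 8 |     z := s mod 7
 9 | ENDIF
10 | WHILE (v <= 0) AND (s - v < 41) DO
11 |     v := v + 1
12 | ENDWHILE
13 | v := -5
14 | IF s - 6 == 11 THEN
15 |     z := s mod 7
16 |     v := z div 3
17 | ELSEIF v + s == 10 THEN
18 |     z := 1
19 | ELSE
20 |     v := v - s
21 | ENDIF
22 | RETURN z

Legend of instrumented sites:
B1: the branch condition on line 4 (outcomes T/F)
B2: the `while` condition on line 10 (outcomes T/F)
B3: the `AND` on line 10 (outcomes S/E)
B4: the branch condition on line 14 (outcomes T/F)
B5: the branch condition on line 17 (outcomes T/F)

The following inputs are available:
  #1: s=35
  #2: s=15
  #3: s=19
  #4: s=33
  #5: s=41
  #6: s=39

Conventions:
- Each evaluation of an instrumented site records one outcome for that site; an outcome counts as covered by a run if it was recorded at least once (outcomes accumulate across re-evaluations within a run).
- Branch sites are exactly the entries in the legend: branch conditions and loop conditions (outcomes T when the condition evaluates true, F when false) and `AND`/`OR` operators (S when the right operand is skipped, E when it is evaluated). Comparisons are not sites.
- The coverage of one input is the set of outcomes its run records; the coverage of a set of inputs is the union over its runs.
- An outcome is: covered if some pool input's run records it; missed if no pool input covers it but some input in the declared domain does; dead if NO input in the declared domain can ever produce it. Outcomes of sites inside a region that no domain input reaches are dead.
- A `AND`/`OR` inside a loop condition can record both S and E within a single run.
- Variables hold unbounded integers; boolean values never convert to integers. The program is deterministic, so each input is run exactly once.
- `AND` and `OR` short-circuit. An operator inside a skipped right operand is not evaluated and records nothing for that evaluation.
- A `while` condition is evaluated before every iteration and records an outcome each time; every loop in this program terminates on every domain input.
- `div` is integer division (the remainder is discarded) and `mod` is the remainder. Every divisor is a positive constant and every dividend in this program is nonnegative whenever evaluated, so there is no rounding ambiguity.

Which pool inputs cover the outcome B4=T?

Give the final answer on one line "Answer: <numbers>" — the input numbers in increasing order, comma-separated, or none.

input #1 (s=35): misses B4=T
input #2 (s=15): misses B4=T
input #3 (s=19): misses B4=T
input #4 (s=33): misses B4=T
input #5 (s=41): misses B4=T
input #6 (s=39): misses B4=T

Answer: none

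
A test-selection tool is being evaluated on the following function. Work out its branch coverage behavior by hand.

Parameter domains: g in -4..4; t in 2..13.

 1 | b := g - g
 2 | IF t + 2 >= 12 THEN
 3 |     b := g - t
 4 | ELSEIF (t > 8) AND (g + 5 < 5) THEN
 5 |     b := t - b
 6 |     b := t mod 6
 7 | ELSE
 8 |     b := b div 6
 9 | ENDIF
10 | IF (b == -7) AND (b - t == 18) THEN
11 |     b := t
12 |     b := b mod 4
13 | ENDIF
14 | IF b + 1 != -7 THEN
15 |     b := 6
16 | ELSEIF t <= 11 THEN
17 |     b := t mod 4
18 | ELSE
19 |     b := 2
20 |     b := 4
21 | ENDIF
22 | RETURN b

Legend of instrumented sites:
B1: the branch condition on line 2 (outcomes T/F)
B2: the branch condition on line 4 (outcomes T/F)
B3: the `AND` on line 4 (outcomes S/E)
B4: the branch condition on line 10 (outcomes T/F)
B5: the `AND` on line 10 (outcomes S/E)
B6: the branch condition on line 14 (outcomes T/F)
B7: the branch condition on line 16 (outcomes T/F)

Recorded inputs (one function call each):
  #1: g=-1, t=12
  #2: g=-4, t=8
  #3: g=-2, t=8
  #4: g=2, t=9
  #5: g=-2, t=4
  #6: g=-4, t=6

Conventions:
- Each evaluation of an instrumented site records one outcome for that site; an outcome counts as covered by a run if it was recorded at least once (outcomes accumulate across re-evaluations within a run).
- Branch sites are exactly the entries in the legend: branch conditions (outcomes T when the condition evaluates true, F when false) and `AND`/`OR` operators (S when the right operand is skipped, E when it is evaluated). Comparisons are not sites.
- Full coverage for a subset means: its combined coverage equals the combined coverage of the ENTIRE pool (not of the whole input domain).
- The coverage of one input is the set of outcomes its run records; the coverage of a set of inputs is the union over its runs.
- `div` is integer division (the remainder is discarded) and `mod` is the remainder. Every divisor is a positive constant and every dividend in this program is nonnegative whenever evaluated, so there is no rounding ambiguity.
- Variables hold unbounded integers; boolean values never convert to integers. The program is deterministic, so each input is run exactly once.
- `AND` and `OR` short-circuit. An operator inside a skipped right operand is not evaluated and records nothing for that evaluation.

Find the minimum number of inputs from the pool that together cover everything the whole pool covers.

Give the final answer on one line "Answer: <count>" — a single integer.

run #1 (g=-1, t=12) runs B1->T, B5->S, B4->F, B6->T; records B1=T, B4=F, B5=S, B6=T
run #2 (g=-4, t=8) runs B1->F, B3->S, B2->F, B5->S, B4->F, B6->T; records B1=F, B2=F, B3=S, B4=F, B5=S, B6=T
run #3 (g=-2, t=8) runs B1->F, B3->S, B2->F, B5->S, B4->F, B6->T; records B1=F, B2=F, B3=S, B4=F, B5=S, B6=T
run #4 (g=2, t=9) runs B1->F, B3->E, B2->F, B5->S, B4->F, B6->T; records B1=F, B2=F, B3=E, B4=F, B5=S, B6=T
run #5 (g=-2, t=4) runs B1->F, B3->S, B2->F, B5->S, B4->F, B6->T; records B1=F, B2=F, B3=S, B4=F, B5=S, B6=T
run #6 (g=-4, t=6) runs B1->F, B3->S, B2->F, B5->S, B4->F, B6->T; records B1=F, B2=F, B3=S, B4=F, B5=S, B6=T
pool-wide coverage (8 outcomes): B1=T, B1=F, B2=F, B3=S, B3=E, B4=F, B5=S, B6=T
every size-1 subset falls short of the 8 outcomes (best: 6/8)
every size-2 subset falls short of the 8 outcomes (best: 7/8)
the canonical winner is {1, 2, 4}: size 3, full 8-outcome coverage, earliest index list among size-3 covers

Answer: 3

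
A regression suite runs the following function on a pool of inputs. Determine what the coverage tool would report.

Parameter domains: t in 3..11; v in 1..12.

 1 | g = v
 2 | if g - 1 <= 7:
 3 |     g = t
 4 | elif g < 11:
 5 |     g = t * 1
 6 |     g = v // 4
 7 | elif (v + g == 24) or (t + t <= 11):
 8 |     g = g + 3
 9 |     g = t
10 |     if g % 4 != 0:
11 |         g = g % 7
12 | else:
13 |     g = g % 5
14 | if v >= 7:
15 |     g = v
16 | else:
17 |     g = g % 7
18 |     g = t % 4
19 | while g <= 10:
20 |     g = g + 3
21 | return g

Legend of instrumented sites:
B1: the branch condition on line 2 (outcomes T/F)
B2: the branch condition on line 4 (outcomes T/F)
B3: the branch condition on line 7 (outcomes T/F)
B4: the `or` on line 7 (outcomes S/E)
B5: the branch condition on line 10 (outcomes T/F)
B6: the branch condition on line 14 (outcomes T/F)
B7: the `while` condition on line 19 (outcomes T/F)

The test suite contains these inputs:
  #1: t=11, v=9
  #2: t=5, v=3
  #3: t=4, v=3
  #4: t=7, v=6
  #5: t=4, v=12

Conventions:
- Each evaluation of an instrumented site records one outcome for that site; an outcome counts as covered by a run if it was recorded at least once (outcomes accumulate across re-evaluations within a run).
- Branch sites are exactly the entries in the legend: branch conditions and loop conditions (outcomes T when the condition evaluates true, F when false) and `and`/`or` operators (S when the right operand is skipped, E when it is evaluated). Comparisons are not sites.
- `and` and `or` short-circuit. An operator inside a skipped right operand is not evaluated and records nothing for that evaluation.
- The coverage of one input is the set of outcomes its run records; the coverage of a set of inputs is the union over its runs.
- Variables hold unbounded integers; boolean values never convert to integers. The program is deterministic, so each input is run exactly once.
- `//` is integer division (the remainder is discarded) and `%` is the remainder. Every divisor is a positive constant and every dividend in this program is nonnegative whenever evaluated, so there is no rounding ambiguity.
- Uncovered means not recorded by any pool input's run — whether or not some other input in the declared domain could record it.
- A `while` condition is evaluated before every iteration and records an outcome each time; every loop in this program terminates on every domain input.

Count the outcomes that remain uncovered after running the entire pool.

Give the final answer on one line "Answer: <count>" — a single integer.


input #1, t=11, v=9: events B1->F, B2->T, B6->T, B7->T, B7->F; outcomes B1=F, B2=T, B6=T, B7=T, B7=F
input #2, t=5, v=3: events B1->T, B6->F, B7->T, B7->T, B7->T, B7->T, B7->F; outcomes B1=T, B6=F, B7=T, B7=F
input #3, t=4, v=3: events B1->T, B6->F, B7->T, B7->T, B7->T, B7->T, B7->F; outcomes B1=T, B6=F, B7=T, B7=F
input #4, t=7, v=6: events B1->T, B6->F, B7->T, B7->T, B7->T, B7->F; outcomes B1=T, B6=F, B7=T, B7=F
input #5, t=4, v=12: events B1->F, B2->F, B4->S, B3->T, B5->F, B6->T, B7->F; outcomes B1=F, B2=F, B3=T, B4=S, B5=F, B6=T, B7=F
union over the pool: B1=T, B1=F, B2=T, B2=F, B3=T, B4=S, B5=F, B6=T, B6=F, B7=T, B7=F
uncovered (3 of 14): B3=F, B4=E, B5=T
Answer: 3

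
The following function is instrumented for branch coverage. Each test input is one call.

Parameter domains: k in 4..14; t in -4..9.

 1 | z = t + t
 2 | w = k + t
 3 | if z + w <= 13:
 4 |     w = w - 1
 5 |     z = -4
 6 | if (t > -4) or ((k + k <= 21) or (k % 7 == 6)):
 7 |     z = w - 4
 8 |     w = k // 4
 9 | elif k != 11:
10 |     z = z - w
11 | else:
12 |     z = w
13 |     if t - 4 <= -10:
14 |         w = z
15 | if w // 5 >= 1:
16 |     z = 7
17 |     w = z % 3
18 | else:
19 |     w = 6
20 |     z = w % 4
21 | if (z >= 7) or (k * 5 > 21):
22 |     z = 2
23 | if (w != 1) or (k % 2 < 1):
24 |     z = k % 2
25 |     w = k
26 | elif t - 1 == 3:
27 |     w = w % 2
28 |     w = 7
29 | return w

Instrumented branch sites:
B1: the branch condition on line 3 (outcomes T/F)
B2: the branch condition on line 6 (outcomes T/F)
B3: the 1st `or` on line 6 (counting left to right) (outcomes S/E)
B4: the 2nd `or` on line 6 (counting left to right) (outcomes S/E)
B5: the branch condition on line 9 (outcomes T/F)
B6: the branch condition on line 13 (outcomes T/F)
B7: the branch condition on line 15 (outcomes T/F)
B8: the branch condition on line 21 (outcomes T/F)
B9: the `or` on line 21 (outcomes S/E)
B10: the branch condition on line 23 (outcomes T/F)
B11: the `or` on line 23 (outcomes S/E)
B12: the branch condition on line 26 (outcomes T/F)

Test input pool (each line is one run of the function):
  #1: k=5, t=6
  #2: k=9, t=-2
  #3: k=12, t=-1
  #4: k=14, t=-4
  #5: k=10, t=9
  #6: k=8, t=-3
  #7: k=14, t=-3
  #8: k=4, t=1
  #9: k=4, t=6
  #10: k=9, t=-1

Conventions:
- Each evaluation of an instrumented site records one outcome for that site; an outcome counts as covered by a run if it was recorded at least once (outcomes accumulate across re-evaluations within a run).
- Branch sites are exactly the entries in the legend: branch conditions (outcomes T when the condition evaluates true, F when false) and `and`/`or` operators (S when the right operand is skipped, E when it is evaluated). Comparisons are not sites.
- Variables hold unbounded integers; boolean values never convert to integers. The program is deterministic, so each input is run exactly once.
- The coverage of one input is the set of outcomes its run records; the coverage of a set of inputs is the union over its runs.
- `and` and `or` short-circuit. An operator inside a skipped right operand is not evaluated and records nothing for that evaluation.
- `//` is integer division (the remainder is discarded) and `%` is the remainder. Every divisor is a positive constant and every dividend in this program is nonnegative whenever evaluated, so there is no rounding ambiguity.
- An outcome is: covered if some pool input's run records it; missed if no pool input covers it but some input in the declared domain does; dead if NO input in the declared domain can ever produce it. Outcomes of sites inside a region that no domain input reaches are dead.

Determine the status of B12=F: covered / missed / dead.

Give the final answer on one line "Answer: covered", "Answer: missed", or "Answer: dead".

no pool input records B12=F
but domain input (k=11, t=-4) does record it -> reachable, so missed

Answer: missed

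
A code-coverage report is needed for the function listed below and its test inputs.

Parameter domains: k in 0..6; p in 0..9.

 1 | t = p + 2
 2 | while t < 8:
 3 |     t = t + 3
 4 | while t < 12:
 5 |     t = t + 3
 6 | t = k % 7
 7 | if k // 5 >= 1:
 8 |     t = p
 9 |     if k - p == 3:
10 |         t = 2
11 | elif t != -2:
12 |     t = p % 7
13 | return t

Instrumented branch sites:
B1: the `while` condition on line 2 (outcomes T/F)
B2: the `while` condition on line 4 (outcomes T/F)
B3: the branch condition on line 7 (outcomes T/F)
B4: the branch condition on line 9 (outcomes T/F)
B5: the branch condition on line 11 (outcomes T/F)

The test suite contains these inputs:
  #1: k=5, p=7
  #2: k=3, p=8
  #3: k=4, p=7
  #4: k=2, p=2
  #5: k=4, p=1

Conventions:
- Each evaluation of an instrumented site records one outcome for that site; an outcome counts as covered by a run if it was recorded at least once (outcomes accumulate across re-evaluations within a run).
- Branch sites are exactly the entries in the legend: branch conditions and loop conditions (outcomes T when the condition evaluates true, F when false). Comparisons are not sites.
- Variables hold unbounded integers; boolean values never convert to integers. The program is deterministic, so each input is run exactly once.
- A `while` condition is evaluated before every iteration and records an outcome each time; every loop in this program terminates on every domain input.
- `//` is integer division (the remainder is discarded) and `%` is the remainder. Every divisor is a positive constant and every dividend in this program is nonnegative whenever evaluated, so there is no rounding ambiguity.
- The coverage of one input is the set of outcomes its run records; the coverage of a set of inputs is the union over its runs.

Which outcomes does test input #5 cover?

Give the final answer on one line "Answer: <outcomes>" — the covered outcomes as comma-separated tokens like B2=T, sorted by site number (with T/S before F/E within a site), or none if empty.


Simulating input #5 (k=4, p=1) step by step:
  B1->T, B1->T, B1->F, B2->T, B2->F, B3->F, B5->T
deduplicating events, the covered set is: B1=T, B1=F, B2=T, B2=F, B3=F, B5=T
Answer: B1=T, B1=F, B2=T, B2=F, B3=F, B5=T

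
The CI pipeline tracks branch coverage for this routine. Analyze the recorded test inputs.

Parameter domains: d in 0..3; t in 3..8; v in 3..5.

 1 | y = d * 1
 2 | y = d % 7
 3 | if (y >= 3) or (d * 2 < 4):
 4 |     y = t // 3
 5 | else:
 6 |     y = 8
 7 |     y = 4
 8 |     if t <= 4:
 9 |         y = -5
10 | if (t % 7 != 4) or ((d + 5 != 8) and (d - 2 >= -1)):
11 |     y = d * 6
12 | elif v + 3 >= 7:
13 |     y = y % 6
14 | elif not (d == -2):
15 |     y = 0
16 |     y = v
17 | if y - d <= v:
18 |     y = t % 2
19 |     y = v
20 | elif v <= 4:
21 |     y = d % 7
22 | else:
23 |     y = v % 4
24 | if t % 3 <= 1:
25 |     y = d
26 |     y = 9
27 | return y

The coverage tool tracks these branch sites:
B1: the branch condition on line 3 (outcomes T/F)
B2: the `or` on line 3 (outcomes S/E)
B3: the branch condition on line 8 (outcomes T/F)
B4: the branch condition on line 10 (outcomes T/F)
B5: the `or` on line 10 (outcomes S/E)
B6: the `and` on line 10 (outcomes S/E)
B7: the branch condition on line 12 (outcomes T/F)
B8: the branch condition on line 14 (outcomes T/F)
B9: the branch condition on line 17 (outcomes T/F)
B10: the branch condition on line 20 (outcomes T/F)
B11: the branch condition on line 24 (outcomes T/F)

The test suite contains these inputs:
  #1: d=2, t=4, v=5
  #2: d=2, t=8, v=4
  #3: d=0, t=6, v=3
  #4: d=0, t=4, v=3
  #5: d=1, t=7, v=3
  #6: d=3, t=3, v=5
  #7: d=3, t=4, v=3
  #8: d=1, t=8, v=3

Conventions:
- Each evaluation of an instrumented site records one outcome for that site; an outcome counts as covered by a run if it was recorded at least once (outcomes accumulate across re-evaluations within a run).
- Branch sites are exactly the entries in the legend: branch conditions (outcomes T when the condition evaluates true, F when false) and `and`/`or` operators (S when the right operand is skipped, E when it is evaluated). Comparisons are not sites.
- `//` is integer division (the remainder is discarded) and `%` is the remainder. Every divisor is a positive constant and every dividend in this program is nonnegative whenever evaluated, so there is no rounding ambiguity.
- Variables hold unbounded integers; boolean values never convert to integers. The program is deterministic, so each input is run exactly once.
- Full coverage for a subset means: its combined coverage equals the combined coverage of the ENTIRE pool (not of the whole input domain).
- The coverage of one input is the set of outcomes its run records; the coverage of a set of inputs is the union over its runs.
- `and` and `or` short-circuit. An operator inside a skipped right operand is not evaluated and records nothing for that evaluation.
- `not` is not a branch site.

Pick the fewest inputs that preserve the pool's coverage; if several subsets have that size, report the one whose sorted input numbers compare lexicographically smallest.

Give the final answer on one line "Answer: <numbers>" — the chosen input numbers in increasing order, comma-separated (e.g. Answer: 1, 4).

test 1 (d=2, t=4, v=5) hits B1=F, B2=E, B3=T, B4=T, B5=E, B6=E, B9=F, B10=F, B11=T
test 2 (d=2, t=8, v=4) hits B1=F, B2=E, B3=F, B4=T, B5=S, B9=F, B10=T, B11=F
test 3 (d=0, t=6, v=3) hits B1=T, B2=E, B4=T, B5=S, B9=T, B11=T
test 4 (d=0, t=4, v=3) hits B1=T, B2=E, B4=F, B5=E, B6=E, B7=F, B8=T, B9=T, B11=T
test 5 (d=1, t=7, v=3) hits B1=T, B2=E, B4=T, B5=S, B9=F, B10=T, B11=T
test 6 (d=3, t=3, v=5) hits B1=T, B2=S, B4=T, B5=S, B9=F, B10=F, B11=T
test 7 (d=3, t=4, v=3) hits B1=T, B2=S, B4=F, B5=E, B6=S, B7=F, B8=T, B9=T, B11=T
test 8 (d=1, t=8, v=3) hits B1=T, B2=E, B4=T, B5=S, B9=F, B10=T, B11=F
together the pool reaches 20 outcomes: B1=T, B1=F, B2=S, B2=E, B3=T, B3=F, B4=T, B4=F, B5=S, B5=E, B6=S, B6=E, B7=F, B8=T, B9=T, B9=F, B10=T, B10=F, B11=T, B11=F
no size-1 subset reaches all 20 outcomes (best union: 9/20)
no size-2 subset reaches all 20 outcomes (best union: 17/20)
inputs {1, 2, 7} (size 3) cover everything; no size-3 subset with a lexicographically smaller index list covers all 20

Answer: 1, 2, 7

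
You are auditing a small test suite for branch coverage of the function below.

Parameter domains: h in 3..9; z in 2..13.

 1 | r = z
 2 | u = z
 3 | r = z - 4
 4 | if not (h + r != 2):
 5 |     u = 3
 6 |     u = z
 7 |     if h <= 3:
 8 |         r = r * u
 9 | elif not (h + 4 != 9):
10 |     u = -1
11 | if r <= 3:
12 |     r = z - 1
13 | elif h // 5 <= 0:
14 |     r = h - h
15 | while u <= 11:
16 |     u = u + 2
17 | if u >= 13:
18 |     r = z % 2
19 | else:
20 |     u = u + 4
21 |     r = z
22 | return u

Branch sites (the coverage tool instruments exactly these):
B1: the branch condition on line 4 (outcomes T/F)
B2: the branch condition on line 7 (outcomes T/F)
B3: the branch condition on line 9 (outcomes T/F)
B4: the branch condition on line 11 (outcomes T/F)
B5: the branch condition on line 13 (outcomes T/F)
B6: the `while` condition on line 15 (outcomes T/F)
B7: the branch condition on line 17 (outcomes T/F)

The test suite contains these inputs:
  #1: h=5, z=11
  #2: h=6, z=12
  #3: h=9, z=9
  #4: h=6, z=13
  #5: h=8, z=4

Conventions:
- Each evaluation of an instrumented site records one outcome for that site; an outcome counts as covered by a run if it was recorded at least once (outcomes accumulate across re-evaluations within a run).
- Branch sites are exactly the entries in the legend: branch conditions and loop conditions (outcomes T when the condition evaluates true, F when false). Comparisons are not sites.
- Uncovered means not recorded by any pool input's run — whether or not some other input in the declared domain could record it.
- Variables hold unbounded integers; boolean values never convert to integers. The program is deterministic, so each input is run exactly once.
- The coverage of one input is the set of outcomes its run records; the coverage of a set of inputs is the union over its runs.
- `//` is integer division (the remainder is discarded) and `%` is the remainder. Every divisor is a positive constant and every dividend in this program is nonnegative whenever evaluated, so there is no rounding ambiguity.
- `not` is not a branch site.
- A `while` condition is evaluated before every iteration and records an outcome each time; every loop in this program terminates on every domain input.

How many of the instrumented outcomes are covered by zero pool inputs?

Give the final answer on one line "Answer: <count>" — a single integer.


input #1, h=5, z=11: events B1->F, B3->T, B4->F, B5->F, B6->T, B6->T, B6->T, B6->T, B6->T, B6->T, B6->T, B6->F, B7->T; outcomes B1=F, B3=T, B4=F, B5=F, B6=T, B6=F, B7=T
input #2, h=6, z=12: events B1->F, B3->F, B4->F, B5->F, B6->F, B7->F; outcomes B1=F, B3=F, B4=F, B5=F, B6=F, B7=F
input #3, h=9, z=9: events B1->F, B3->F, B4->F, B5->F, B6->T, B6->T, B6->F, B7->T; outcomes B1=F, B3=F, B4=F, B5=F, B6=T, B6=F, B7=T
input #4, h=6, z=13: events B1->F, B3->F, B4->F, B5->F, B6->F, B7->T; outcomes B1=F, B3=F, B4=F, B5=F, B6=F, B7=T
input #5, h=8, z=4: events B1->F, B3->F, B4->T, B6->T, B6->T, B6->T, B6->T, B6->F, B7->F; outcomes B1=F, B3=F, B4=T, B6=T, B6=F, B7=F
union over the pool: B1=F, B3=T, B3=F, B4=T, B4=F, B5=F, B6=T, B6=F, B7=T, B7=F
uncovered (4 of 14): B1=T, B2=T, B2=F, B5=T
Answer: 4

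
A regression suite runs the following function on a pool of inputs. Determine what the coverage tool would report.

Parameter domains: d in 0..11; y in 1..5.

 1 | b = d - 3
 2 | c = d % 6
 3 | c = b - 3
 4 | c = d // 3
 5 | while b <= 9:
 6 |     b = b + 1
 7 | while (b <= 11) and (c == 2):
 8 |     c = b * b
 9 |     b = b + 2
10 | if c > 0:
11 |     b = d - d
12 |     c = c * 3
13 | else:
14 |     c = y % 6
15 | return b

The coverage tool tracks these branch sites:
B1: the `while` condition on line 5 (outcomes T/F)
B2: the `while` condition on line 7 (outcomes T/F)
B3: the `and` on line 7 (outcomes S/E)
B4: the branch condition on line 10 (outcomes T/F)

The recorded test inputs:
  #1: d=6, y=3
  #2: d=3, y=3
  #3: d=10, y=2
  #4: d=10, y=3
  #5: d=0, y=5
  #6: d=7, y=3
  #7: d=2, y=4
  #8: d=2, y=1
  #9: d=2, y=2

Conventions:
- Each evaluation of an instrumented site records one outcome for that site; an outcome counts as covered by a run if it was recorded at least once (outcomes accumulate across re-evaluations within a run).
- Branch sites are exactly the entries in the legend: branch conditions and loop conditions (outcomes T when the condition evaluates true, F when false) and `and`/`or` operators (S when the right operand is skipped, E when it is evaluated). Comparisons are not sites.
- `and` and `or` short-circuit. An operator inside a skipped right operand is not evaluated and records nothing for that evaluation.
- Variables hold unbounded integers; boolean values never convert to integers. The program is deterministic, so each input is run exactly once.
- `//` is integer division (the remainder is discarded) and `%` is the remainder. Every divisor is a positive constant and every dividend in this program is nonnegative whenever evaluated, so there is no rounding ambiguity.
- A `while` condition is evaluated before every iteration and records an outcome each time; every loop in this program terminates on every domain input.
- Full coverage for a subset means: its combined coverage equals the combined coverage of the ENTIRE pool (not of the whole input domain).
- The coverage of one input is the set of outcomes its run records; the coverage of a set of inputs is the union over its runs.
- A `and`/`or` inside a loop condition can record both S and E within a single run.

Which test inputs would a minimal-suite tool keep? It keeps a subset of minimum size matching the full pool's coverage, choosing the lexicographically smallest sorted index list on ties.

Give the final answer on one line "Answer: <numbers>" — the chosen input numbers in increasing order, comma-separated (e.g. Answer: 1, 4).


input #1, d=6, y=3: events B1->T, B1->T, B1->T, B1->T, B1->T, B1->T, B1->T, B1->F, B3->E, B2->T, B3->S, B2->F, B4->T; outcomes B1=T, B1=F, B2=T, B2=F, B3=S, B3=E, B4=T
input #2, d=3, y=3: events B1->T, B1->T, B1->T, B1->T, B1->T, B1->T, B1->T, B1->T, B1->T, B1->T, B1->F, B3->E, B2->F, B4->T; outcomes B1=T, B1=F, B2=F, B3=E, B4=T
input #3, d=10, y=2: events B1->T, B1->T, B1->T, B1->F, B3->E, B2->F, B4->T; outcomes B1=T, B1=F, B2=F, B3=E, B4=T
input #4, d=10, y=3: events B1->T, B1->T, B1->T, B1->F, B3->E, B2->F, B4->T; outcomes B1=T, B1=F, B2=F, B3=E, B4=T
input #5, d=0, y=5: events B1->T, B1->T, B1->T, B1->T, B1->T, B1->T, B1->T, B1->T, B1->T, B1->T, B1->T, B1->T, B1->T, B1->F, ...; outcomes B1=T, B1=F, B2=F, B3=E, B4=F
input #6, d=7, y=3: events B1->T, B1->T, B1->T, B1->T, B1->T, B1->T, B1->F, B3->E, B2->T, B3->S, B2->F, B4->T; outcomes B1=T, B1=F, B2=T, B2=F, B3=S, B3=E, B4=T
input #7, d=2, y=4: events B1->T, B1->T, B1->T, B1->T, B1->T, B1->T, B1->T, B1->T, B1->T, B1->T, B1->T, B1->F, B3->E, B2->F, ...; outcomes B1=T, B1=F, B2=F, B3=E, B4=F
input #8, d=2, y=1: events B1->T, B1->T, B1->T, B1->T, B1->T, B1->T, B1->T, B1->T, B1->T, B1->T, B1->T, B1->F, B3->E, B2->F, ...; outcomes B1=T, B1=F, B2=F, B3=E, B4=F
input #9, d=2, y=2: events B1->T, B1->T, B1->T, B1->T, B1->T, B1->T, B1->T, B1->T, B1->T, B1->T, B1->T, B1->F, B3->E, B2->F, ...; outcomes B1=T, B1=F, B2=F, B3=E, B4=F
together the pool reaches 8 outcomes: B1=T, B1=F, B2=T, B2=F, B3=S, B3=E, B4=T, B4=F
size 1 is not enough: best union over all size-1 subsets is 7/8
size 2: inputs {1, 5} cover all 8 outcomes, and no lexicographically smaller subset of this size does
Answer: 1, 5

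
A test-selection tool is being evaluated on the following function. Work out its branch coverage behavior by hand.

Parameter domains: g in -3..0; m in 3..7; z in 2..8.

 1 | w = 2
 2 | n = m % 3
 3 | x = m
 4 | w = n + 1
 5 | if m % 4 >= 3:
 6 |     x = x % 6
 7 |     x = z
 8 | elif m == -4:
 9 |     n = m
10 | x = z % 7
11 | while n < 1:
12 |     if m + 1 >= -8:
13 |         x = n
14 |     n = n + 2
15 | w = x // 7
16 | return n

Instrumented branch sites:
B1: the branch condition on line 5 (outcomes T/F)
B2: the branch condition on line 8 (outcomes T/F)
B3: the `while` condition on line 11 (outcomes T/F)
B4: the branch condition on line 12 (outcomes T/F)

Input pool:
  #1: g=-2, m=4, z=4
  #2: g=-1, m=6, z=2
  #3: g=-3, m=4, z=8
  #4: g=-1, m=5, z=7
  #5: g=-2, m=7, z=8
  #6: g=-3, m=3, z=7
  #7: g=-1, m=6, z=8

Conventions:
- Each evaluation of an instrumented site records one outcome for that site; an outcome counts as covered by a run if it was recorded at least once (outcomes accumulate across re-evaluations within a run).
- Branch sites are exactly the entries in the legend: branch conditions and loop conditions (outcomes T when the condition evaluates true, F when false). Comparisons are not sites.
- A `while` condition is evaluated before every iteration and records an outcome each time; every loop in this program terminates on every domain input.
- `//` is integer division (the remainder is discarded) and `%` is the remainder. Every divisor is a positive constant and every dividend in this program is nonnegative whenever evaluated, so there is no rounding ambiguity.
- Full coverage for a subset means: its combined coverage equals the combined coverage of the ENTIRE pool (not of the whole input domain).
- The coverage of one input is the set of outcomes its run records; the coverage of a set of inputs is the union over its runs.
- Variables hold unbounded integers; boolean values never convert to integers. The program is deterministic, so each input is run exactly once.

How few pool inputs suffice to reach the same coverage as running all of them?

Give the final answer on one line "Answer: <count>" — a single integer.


run #1 (g=-2, m=4, z=4) runs B1->F, B2->F, B3->F; records B1=F, B2=F, B3=F
run #2 (g=-1, m=6, z=2) runs B1->F, B2->F, B3->T, B4->T, B3->F; records B1=F, B2=F, B3=T, B3=F, B4=T
run #3 (g=-3, m=4, z=8) runs B1->F, B2->F, B3->F; records B1=F, B2=F, B3=F
run #4 (g=-1, m=5, z=7) runs B1->F, B2->F, B3->F; records B1=F, B2=F, B3=F
run #5 (g=-2, m=7, z=8) runs B1->T, B3->F; records B1=T, B3=F
run #6 (g=-3, m=3, z=7) runs B1->T, B3->T, B4->T, B3->F; records B1=T, B3=T, B3=F, B4=T
run #7 (g=-1, m=6, z=8) runs B1->F, B2->F, B3->T, B4->T, B3->F; records B1=F, B2=F, B3=T, B3=F, B4=T
union over all inputs: B1=T, B1=F, B2=F, B3=T, B3=F, B4=T (6 outcomes)
no size-1 subset reaches all 6 outcomes (best union: 5/6)
the canonical winner is {1, 6}: size 2, full 6-outcome coverage, earliest index list among size-2 covers
Answer: 2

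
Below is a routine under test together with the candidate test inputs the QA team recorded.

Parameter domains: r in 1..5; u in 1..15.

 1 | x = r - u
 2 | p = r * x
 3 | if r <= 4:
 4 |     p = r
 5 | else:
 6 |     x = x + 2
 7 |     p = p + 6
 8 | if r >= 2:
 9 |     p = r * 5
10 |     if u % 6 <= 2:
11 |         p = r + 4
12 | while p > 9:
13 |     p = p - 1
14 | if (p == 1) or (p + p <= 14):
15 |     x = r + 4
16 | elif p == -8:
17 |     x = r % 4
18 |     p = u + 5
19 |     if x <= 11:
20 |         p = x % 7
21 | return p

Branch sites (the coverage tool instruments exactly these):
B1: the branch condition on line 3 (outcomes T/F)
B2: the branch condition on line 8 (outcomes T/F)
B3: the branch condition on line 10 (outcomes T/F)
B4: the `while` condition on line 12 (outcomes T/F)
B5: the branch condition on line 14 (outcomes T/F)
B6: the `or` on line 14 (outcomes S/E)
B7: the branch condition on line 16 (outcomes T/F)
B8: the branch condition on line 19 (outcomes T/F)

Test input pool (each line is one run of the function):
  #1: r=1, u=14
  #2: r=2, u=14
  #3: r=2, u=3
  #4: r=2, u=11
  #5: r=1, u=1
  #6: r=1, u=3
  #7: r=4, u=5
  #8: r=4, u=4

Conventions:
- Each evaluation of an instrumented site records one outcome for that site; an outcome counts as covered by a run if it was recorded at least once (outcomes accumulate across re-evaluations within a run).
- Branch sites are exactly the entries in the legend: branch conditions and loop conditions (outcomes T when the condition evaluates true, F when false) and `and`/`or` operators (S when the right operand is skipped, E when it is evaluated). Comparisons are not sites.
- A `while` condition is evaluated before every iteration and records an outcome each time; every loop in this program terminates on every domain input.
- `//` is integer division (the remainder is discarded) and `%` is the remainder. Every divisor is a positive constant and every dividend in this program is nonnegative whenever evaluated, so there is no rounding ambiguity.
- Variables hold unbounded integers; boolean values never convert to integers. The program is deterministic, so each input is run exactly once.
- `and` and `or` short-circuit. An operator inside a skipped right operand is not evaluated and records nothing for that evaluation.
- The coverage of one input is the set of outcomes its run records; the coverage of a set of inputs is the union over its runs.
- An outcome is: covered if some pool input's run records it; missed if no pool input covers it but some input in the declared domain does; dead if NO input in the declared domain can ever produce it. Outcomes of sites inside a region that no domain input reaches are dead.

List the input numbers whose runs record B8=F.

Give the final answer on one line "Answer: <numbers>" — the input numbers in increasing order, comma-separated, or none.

input #1 (r=1, u=14): does not produce B8=F
input #2 (r=2, u=14): does not produce B8=F
input #3 (r=2, u=3): does not produce B8=F
input #4 (r=2, u=11): does not produce B8=F
input #5 (r=1, u=1): does not produce B8=F
input #6 (r=1, u=3): does not produce B8=F
input #7 (r=4, u=5): does not produce B8=F
input #8 (r=4, u=4): does not produce B8=F

Answer: none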